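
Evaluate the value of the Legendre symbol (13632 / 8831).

-1

Reduce the numerator: 13632 ≡ 4801 (mod 8831), so (13632 / 8831) = (4801 / 8831).
4801 ≡ 1 (mod 4), so quadratic reciprocity gives (4801 / 8831) = (8831 / 4801). Reduce: 8831 ≡ 4030 (mod 4801). Now have (4030 / 4801).
Factor out 2: 4030 = 2·2015. Since 4801 ≡ 1 (mod 8), (2 / 4801) = +1. Now have (2015 / 4801).
4801 ≡ 1 (mod 4), so quadratic reciprocity gives (2015 / 4801) = (4801 / 2015). Reduce: 4801 ≡ 771 (mod 2015). Now have (771 / 2015).
Both 771 ≡ 3 and 2015 ≡ 3 (mod 4), so reciprocity gives (771 / 2015) = -(2015 / 771). Reduce: 2015 ≡ 473 (mod 771). Now have -(473 / 771).
473 ≡ 1 (mod 4), so quadratic reciprocity gives (473 / 771) = (771 / 473). Reduce: 771 ≡ 298 (mod 473). Now have -(298 / 473).
Factor out 2: 298 = 2·149. Since 473 ≡ 1 (mod 8), (2 / 473) = +1. Now have -(149 / 473).
149 ≡ 1 (mod 4), so quadratic reciprocity gives (149 / 473) = (473 / 149). Reduce: 473 ≡ 26 (mod 149). Now have -(26 / 149).
Factor out 2: 26 = 2·13. Since 149 ≡ 5 (mod 8), (2 / 149) = -1. Now have (13 / 149).
13 ≡ 1 (mod 4), so quadratic reciprocity gives (13 / 149) = (149 / 13). Reduce: 149 ≡ 6 (mod 13). Now have (6 / 13).
Factor out 2: 6 = 2·3. Since 13 ≡ 5 (mod 8), (2 / 13) = -1. Now have -(3 / 13).
13 ≡ 1 (mod 4), so quadratic reciprocity gives (3 / 13) = (13 / 3). Reduce: 13 ≡ 1 (mod 3). Now have -(1 / 3).
(1 / 3) = 1. Collecting the sign factors: -1.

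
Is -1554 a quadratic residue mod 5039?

Pull out -1: (-1554|5039) = (-1|5039)·(1554|5039). Since 5039 ≡ 3 (mod 4), (-1|5039) = -1. Now have -(1554|5039).
Factor out 2: 1554 = 2·777. Since 5039 ≡ 7 (mod 8), (2|5039) = +1. Now have -(777|5039).
777 ≡ 1 (mod 4), so quadratic reciprocity gives (777|5039) = (5039|777). Reduce: 5039 ≡ 377 (mod 777). Now have -(377|777).
377 ≡ 1 (mod 4), so quadratic reciprocity gives (377|777) = (777|377). Reduce: 777 ≡ 23 (mod 377). Now have -(23|377).
377 ≡ 1 (mod 4), so quadratic reciprocity gives (23|377) = (377|23). Reduce: 377 ≡ 9 (mod 23). Now have -(9|23).
9 ≡ 1 (mod 4), so quadratic reciprocity gives (9|23) = (23|9). Reduce: 23 ≡ 5 (mod 9). Now have -(5|9).
5 ≡ 1 (mod 4), so quadratic reciprocity gives (5|9) = (9|5). Reduce: 9 ≡ 4 (mod 5). Now have -(4|5).
Factor out 2: 4 = 2^2. Since 5 ≡ 5 (mod 8), (2|5) = -1, and (2|5)^2 = +1. Now have -(1|5).
(1|5) = 1. Collecting the sign factors: -1.
The Legendre symbol is -1, so x^2 ≡ -1554 (mod 5039) has no solution.

no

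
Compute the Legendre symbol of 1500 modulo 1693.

-1

Factor out 2: 1500 = 2^2·375. Since 1693 ≡ 5 (mod 8), (2/1693) = -1, and (2/1693)^2 = +1. Now have (375/1693).
1693 ≡ 1 (mod 4), so quadratic reciprocity gives (375/1693) = (1693/375). Reduce: 1693 ≡ 193 (mod 375). Now have (193/375).
193 ≡ 1 (mod 4), so quadratic reciprocity gives (193/375) = (375/193). Reduce: 375 ≡ 182 (mod 193). Now have (182/193).
Factor out 2: 182 = 2·91. Since 193 ≡ 1 (mod 8), (2/193) = +1. Now have (91/193).
193 ≡ 1 (mod 4), so quadratic reciprocity gives (91/193) = (193/91). Reduce: 193 ≡ 11 (mod 91). Now have (11/91).
Both 11 ≡ 3 and 91 ≡ 3 (mod 4), so reciprocity gives (11/91) = -(91/11). Reduce: 91 ≡ 3 (mod 11). Now have -(3/11).
Both 3 ≡ 3 and 11 ≡ 3 (mod 4), so reciprocity gives (3/11) = -(11/3). Reduce: 11 ≡ 2 (mod 3). Now have (2/3).
Factor out 2: 2 = 2. Since 3 ≡ 3 (mod 8), (2/3) = -1. Now have -(1/3).
(1/3) = 1. Collecting the sign factors: -1.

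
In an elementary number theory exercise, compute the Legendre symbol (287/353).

-1

353 ≡ 1 (mod 4), so quadratic reciprocity gives (287/353) = (353/287). Reduce: 353 ≡ 66 (mod 287). Now have (66/287).
Factor out 2: 66 = 2·33. Since 287 ≡ 7 (mod 8), (2/287) = +1. Now have (33/287).
33 ≡ 1 (mod 4), so quadratic reciprocity gives (33/287) = (287/33). Reduce: 287 ≡ 23 (mod 33). Now have (23/33).
33 ≡ 1 (mod 4), so quadratic reciprocity gives (23/33) = (33/23). Reduce: 33 ≡ 10 (mod 23). Now have (10/23).
Factor out 2: 10 = 2·5. Since 23 ≡ 7 (mod 8), (2/23) = +1. Now have (5/23).
5 ≡ 1 (mod 4), so quadratic reciprocity gives (5/23) = (23/5). Reduce: 23 ≡ 3 (mod 5). Now have (3/5).
5 ≡ 1 (mod 4), so quadratic reciprocity gives (3/5) = (5/3). Reduce: 5 ≡ 2 (mod 3). Now have (2/3).
Factor out 2: 2 = 2. Since 3 ≡ 3 (mod 8), (2/3) = -1. Now have -(1/3).
(1/3) = 1. Collecting the sign factors: -1.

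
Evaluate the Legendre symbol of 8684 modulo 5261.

1

Reduce the numerator: 8684 ≡ 3423 (mod 5261), so (8684|5261) = (3423|5261).
5261 ≡ 1 (mod 4), so quadratic reciprocity gives (3423|5261) = (5261|3423). Reduce: 5261 ≡ 1838 (mod 3423). Now have (1838|3423).
Factor out 2: 1838 = 2·919. Since 3423 ≡ 7 (mod 8), (2|3423) = +1. Now have (919|3423).
Both 919 ≡ 3 and 3423 ≡ 3 (mod 4), so reciprocity gives (919|3423) = -(3423|919). Reduce: 3423 ≡ 666 (mod 919). Now have -(666|919).
Factor out 2: 666 = 2·333. Since 919 ≡ 7 (mod 8), (2|919) = +1. Now have -(333|919).
333 ≡ 1 (mod 4), so quadratic reciprocity gives (333|919) = (919|333). Reduce: 919 ≡ 253 (mod 333). Now have -(253|333).
253 ≡ 1 (mod 4), so quadratic reciprocity gives (253|333) = (333|253). Reduce: 333 ≡ 80 (mod 253). Now have -(80|253).
Factor out 2: 80 = 2^4·5. Since 253 ≡ 5 (mod 8), (2|253) = -1, and (2|253)^4 = +1. Now have -(5|253).
5 ≡ 1 (mod 4), so quadratic reciprocity gives (5|253) = (253|5). Reduce: 253 ≡ 3 (mod 5). Now have -(3|5).
5 ≡ 1 (mod 4), so quadratic reciprocity gives (3|5) = (5|3). Reduce: 5 ≡ 2 (mod 3). Now have -(2|3).
Factor out 2: 2 = 2. Since 3 ≡ 3 (mod 8), (2|3) = -1. Now have (1|3).
(1|3) = 1. Collecting the sign factors: 1.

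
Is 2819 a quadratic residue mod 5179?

Both 2819 ≡ 3 and 5179 ≡ 3 (mod 4), so reciprocity gives (2819|5179) = -(5179|2819). Reduce: 5179 ≡ 2360 (mod 2819). Now have -(2360|2819).
Factor out 2: 2360 = 2^3·295. Since 2819 ≡ 3 (mod 8), (2|2819) = -1, and (2|2819)^3 = -1. Now have (295|2819).
Both 295 ≡ 3 and 2819 ≡ 3 (mod 4), so reciprocity gives (295|2819) = -(2819|295). Reduce: 2819 ≡ 164 (mod 295). Now have -(164|295).
Factor out 2: 164 = 2^2·41. Since 295 ≡ 7 (mod 8), (2|295) = +1, and (2|295)^2 = +1. Now have -(41|295).
41 ≡ 1 (mod 4), so quadratic reciprocity gives (41|295) = (295|41). Reduce: 295 ≡ 8 (mod 41). Now have -(8|41).
Factor out 2: 8 = 2^3. Since 41 ≡ 1 (mod 8), (2|41) = +1, and (2|41)^3 = +1. Now have -(1|41).
(1|41) = 1. Collecting the sign factors: -1.
(2819|5179) = -1, and 5179 is prime, so 2819 is not a quadratic residue mod 5179.

no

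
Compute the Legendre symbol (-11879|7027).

-1

Pull out -1: (-11879|7027) = (-1|7027)·(11879|7027). Since 7027 ≡ 3 (mod 4), (-1|7027) = -1. Now have -(11879|7027).
Reduce the numerator: 11879 ≡ 4852 (mod 7027), so (11879|7027) = (4852|7027).
Factor out 2: 4852 = 2^2·1213. Since 7027 ≡ 3 (mod 8), (2|7027) = -1, and (2|7027)^2 = +1. Now have -(1213|7027).
1213 ≡ 1 (mod 4), so quadratic reciprocity gives (1213|7027) = (7027|1213). Reduce: 7027 ≡ 962 (mod 1213). Now have -(962|1213).
Factor out 2: 962 = 2·481. Since 1213 ≡ 5 (mod 8), (2|1213) = -1. Now have (481|1213).
481 ≡ 1 (mod 4), so quadratic reciprocity gives (481|1213) = (1213|481). Reduce: 1213 ≡ 251 (mod 481). Now have (251|481).
481 ≡ 1 (mod 4), so quadratic reciprocity gives (251|481) = (481|251). Reduce: 481 ≡ 230 (mod 251). Now have (230|251).
Factor out 2: 230 = 2·115. Since 251 ≡ 3 (mod 8), (2|251) = -1. Now have -(115|251).
Both 115 ≡ 3 and 251 ≡ 3 (mod 4), so reciprocity gives (115|251) = -(251|115). Reduce: 251 ≡ 21 (mod 115). Now have (21|115).
21 ≡ 1 (mod 4), so quadratic reciprocity gives (21|115) = (115|21). Reduce: 115 ≡ 10 (mod 21). Now have (10|21).
Factor out 2: 10 = 2·5. Since 21 ≡ 5 (mod 8), (2|21) = -1. Now have -(5|21).
5 ≡ 1 (mod 4), so quadratic reciprocity gives (5|21) = (21|5). Reduce: 21 ≡ 1 (mod 5). Now have -(1|5).
(1|5) = 1. Collecting the sign factors: -1.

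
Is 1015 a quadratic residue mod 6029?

6029 ≡ 1 (mod 4), so quadratic reciprocity gives (1015/6029) = (6029/1015). Reduce: 6029 ≡ 954 (mod 1015). Now have (954/1015).
Factor out 2: 954 = 2·477. Since 1015 ≡ 7 (mod 8), (2/1015) = +1. Now have (477/1015).
477 ≡ 1 (mod 4), so quadratic reciprocity gives (477/1015) = (1015/477). Reduce: 1015 ≡ 61 (mod 477). Now have (61/477).
61 ≡ 1 (mod 4), so quadratic reciprocity gives (61/477) = (477/61). Reduce: 477 ≡ 50 (mod 61). Now have (50/61).
Factor out 2: 50 = 2·25. Since 61 ≡ 5 (mod 8), (2/61) = -1. Now have -(25/61).
25 ≡ 1 (mod 4), so quadratic reciprocity gives (25/61) = (61/25). Reduce: 61 ≡ 11 (mod 25). Now have -(11/25).
25 ≡ 1 (mod 4), so quadratic reciprocity gives (11/25) = (25/11). Reduce: 25 ≡ 3 (mod 11). Now have -(3/11).
Both 3 ≡ 3 and 11 ≡ 3 (mod 4), so reciprocity gives (3/11) = -(11/3). Reduce: 11 ≡ 2 (mod 3). Now have (2/3).
Factor out 2: 2 = 2. Since 3 ≡ 3 (mod 8), (2/3) = -1. Now have -(1/3).
(1/3) = 1. Collecting the sign factors: -1.
(1015/6029) = -1, and 6029 is prime, so 1015 is not a quadratic residue mod 6029.

no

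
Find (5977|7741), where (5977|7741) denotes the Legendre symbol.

5977 ≡ 1 (mod 4), so quadratic reciprocity gives (5977|7741) = (7741|5977). Reduce: 7741 ≡ 1764 (mod 5977). Now have (1764|5977).
Factor out 2: 1764 = 2^2·441. Since 5977 ≡ 1 (mod 8), (2|5977) = +1, and (2|5977)^2 = +1. Now have (441|5977).
441 ≡ 1 (mod 4), so quadratic reciprocity gives (441|5977) = (5977|441). Reduce: 5977 ≡ 244 (mod 441). Now have (244|441).
Factor out 2: 244 = 2^2·61. Since 441 ≡ 1 (mod 8), (2|441) = +1, and (2|441)^2 = +1. Now have (61|441).
61 ≡ 1 (mod 4), so quadratic reciprocity gives (61|441) = (441|61). Reduce: 441 ≡ 14 (mod 61). Now have (14|61).
Factor out 2: 14 = 2·7. Since 61 ≡ 5 (mod 8), (2|61) = -1. Now have -(7|61).
61 ≡ 1 (mod 4), so quadratic reciprocity gives (7|61) = (61|7). Reduce: 61 ≡ 5 (mod 7). Now have -(5|7).
5 ≡ 1 (mod 4), so quadratic reciprocity gives (5|7) = (7|5). Reduce: 7 ≡ 2 (mod 5). Now have -(2|5).
Factor out 2: 2 = 2. Since 5 ≡ 5 (mod 8), (2|5) = -1. Now have (1|5).
(1|5) = 1. Collecting the sign factors: 1.

1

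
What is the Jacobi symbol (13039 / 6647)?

Reduce the numerator: 13039 ≡ 6392 (mod 6647), so (13039 / 6647) = (6392 / 6647).
Factor out 2: 6392 = 2^3·799. Since 6647 ≡ 7 (mod 8), (2 / 6647) = +1, and (2 / 6647)^3 = +1. Now have (799 / 6647).
Both 799 ≡ 3 and 6647 ≡ 3 (mod 4), so reciprocity gives (799 / 6647) = -(6647 / 799). Reduce: 6647 ≡ 255 (mod 799). Now have -(255 / 799).
Both 255 ≡ 3 and 799 ≡ 3 (mod 4), so reciprocity gives (255 / 799) = -(799 / 255). Reduce: 799 ≡ 34 (mod 255). Now have (34 / 255).
Factor out 2: 34 = 2·17. Since 255 ≡ 7 (mod 8), (2 / 255) = +1. Now have (17 / 255).
17 ≡ 1 (mod 4), so quadratic reciprocity gives (17 / 255) = (255 / 17). Reduce: 255 ≡ 0 (mod 17). Now have (0 / 17).
The numerator is now 0 with denominator 17 > 1: the symbol is 0.

0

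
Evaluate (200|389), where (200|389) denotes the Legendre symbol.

-1

Factor out 2: 200 = 2^3·25. Since 389 ≡ 5 (mod 8), (2|389) = -1, and (2|389)^3 = -1. Now have -(25|389).
25 ≡ 1 (mod 4), so quadratic reciprocity gives (25|389) = (389|25). Reduce: 389 ≡ 14 (mod 25). Now have -(14|25).
Factor out 2: 14 = 2·7. Since 25 ≡ 1 (mod 8), (2|25) = +1. Now have -(7|25).
25 ≡ 1 (mod 4), so quadratic reciprocity gives (7|25) = (25|7). Reduce: 25 ≡ 4 (mod 7). Now have -(4|7).
Factor out 2: 4 = 2^2. Since 7 ≡ 7 (mod 8), (2|7) = +1, and (2|7)^2 = +1. Now have -(1|7).
(1|7) = 1. Collecting the sign factors: -1.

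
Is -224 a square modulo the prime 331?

(-224|331)
  = (107|331)    [-224 ≡ 107 mod 331]
  = -(331|107)    [QR: both ≡ 3 mod 4, sign flips]
  = -(10|107)    [331 ≡ 10 mod 107]
  = (5|107)    [107 ≡ 3 mod 8 ⇒ (2|107) = -1]
  = (107|5)    [QR: 5 ≡ 1 mod 4, sign kept]
  = (2|5)    [107 ≡ 2 mod 5]
  = -(1|5)    [5 ≡ 5 mod 8 ⇒ (2|5) = -1]
  = -1    [(1|5) = 1]
(-224|331) = -1, and 331 is prime, so -224 is not a quadratic residue mod 331.

no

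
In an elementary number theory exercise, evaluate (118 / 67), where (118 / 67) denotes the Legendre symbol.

-1

Reduce the numerator: 118 ≡ 51 (mod 67), so (118 / 67) = (51 / 67).
Both 51 ≡ 3 and 67 ≡ 3 (mod 4), so reciprocity gives (51 / 67) = -(67 / 51). Reduce: 67 ≡ 16 (mod 51). Now have -(16 / 51).
Factor out 2: 16 = 2^4. Since 51 ≡ 3 (mod 8), (2 / 51) = -1, and (2 / 51)^4 = +1. Now have -(1 / 51).
(1 / 51) = 1. Collecting the sign factors: -1.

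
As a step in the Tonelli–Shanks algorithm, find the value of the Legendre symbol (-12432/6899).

-1

Reduce the numerator: -12432 ≡ 1366 (mod 6899), so (-12432/6899) = (1366/6899).
Factor out 2: 1366 = 2·683. Since 6899 ≡ 3 (mod 8), (2/6899) = -1. Now have -(683/6899).
Both 683 ≡ 3 and 6899 ≡ 3 (mod 4), so reciprocity gives (683/6899) = -(6899/683). Reduce: 6899 ≡ 69 (mod 683). Now have (69/683).
69 ≡ 1 (mod 4), so quadratic reciprocity gives (69/683) = (683/69). Reduce: 683 ≡ 62 (mod 69). Now have (62/69).
Factor out 2: 62 = 2·31. Since 69 ≡ 5 (mod 8), (2/69) = -1. Now have -(31/69).
69 ≡ 1 (mod 4), so quadratic reciprocity gives (31/69) = (69/31). Reduce: 69 ≡ 7 (mod 31). Now have -(7/31).
Both 7 ≡ 3 and 31 ≡ 3 (mod 4), so reciprocity gives (7/31) = -(31/7). Reduce: 31 ≡ 3 (mod 7). Now have (3/7).
Both 3 ≡ 3 and 7 ≡ 3 (mod 4), so reciprocity gives (3/7) = -(7/3). Reduce: 7 ≡ 1 (mod 3). Now have -(1/3).
(1/3) = 1. Collecting the sign factors: -1.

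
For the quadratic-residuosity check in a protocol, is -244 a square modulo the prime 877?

Pull out -1: (-244|877) = (-1|877)·(244|877). Since 877 ≡ 1 (mod 4), (-1|877) = +1. Now have (244|877).
Factor out 2: 244 = 2^2·61. Since 877 ≡ 5 (mod 8), (2|877) = -1, and (2|877)^2 = +1. Now have (61|877).
61 ≡ 1 (mod 4), so quadratic reciprocity gives (61|877) = (877|61). Reduce: 877 ≡ 23 (mod 61). Now have (23|61).
61 ≡ 1 (mod 4), so quadratic reciprocity gives (23|61) = (61|23). Reduce: 61 ≡ 15 (mod 23). Now have (15|23).
Both 15 ≡ 3 and 23 ≡ 3 (mod 4), so reciprocity gives (15|23) = -(23|15). Reduce: 23 ≡ 8 (mod 15). Now have -(8|15).
Factor out 2: 8 = 2^3. Since 15 ≡ 7 (mod 8), (2|15) = +1, and (2|15)^3 = +1. Now have -(1|15).
(1|15) = 1. Collecting the sign factors: -1.
(-244|877) = -1, and 877 is prime, so -244 is not a quadratic residue mod 877.

no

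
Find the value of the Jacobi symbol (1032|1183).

(1032|1183)
  = (129|1183)    [1183 ≡ 7 mod 8 ⇒ (2|1183)^3 = +1]
  = (1183|129)    [QR: 129 ≡ 1 mod 4, sign kept]
  = (22|129)    [1183 ≡ 22 mod 129]
  = (11|129)    [129 ≡ 1 mod 8 ⇒ (2|129) = +1]
  = (129|11)    [QR: 129 ≡ 1 mod 4, sign kept]
  = (8|11)    [129 ≡ 8 mod 11]
  = -(1|11)    [11 ≡ 3 mod 8 ⇒ (2|11)^3 = -1]
  = -1    [(1|11) = 1]

-1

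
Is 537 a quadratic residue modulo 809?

(537/809)
  = (809/537)    [QR: 537 ≡ 1 mod 4, sign kept]
  = (272/537)    [809 ≡ 272 mod 537]
  = (17/537)    [537 ≡ 1 mod 8 ⇒ (2/537)^4 = +1]
  = (537/17)    [QR: 17 ≡ 1 mod 4, sign kept]
  = (10/17)    [537 ≡ 10 mod 17]
  = (5/17)    [17 ≡ 1 mod 8 ⇒ (2/17) = +1]
  = (17/5)    [QR: 5 ≡ 1 mod 4, sign kept]
  = (2/5)    [17 ≡ 2 mod 5]
  = -(1/5)    [5 ≡ 5 mod 8 ⇒ (2/5) = -1]
  = -1    [(1/5) = 1]
(537/809) = -1, and 809 is prime, so 537 is not a quadratic residue mod 809.

no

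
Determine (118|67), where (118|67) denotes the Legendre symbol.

(118|67)
  = (51|67)    [118 ≡ 51 mod 67]
  = -(67|51)    [QR: both ≡ 3 mod 4, sign flips]
  = -(16|51)    [67 ≡ 16 mod 51]
  = -(1|51)    [51 ≡ 3 mod 8 ⇒ (2|51)^4 = +1]
  = -1    [(1|51) = 1]

-1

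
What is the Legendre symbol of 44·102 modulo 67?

-1

By multiplicativity, (44·102 / 67) = (44 / 67)·(102 / 67).
First factor (44 / 67):
Factor out 2: 44 = 2^2·11. Since 67 ≡ 3 (mod 8), (2 / 67) = -1, and (2 / 67)^2 = +1. Now have (11 / 67).
Both 11 ≡ 3 and 67 ≡ 3 (mod 4), so reciprocity gives (11 / 67) = -(67 / 11). Reduce: 67 ≡ 1 (mod 11). Now have -(1 / 11).
(1 / 11) = 1. Collecting the sign factors: -1.
Second factor (102 / 67):
Reduce the numerator: 102 ≡ 35 (mod 67), so (102 / 67) = (35 / 67).
Both 35 ≡ 3 and 67 ≡ 3 (mod 4), so reciprocity gives (35 / 67) = -(67 / 35). Reduce: 67 ≡ 32 (mod 35). Now have -(32 / 35).
Factor out 2: 32 = 2^5. Since 35 ≡ 3 (mod 8), (2 / 35) = -1, and (2 / 35)^5 = -1. Now have (1 / 35).
(1 / 35) = 1. Collecting the sign factors: 1.
Product: (-1)·(1) = -1.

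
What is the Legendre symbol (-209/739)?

1

(-209/739)
  = (530/739)    [-209 ≡ 530 mod 739]
  = -(265/739)    [739 ≡ 3 mod 8 ⇒ (2/739) = -1]
  = -(739/265)    [QR: 265 ≡ 1 mod 4, sign kept]
  = -(209/265)    [739 ≡ 209 mod 265]
  = -(265/209)    [QR: 209 ≡ 1 mod 4, sign kept]
  = -(56/209)    [265 ≡ 56 mod 209]
  = -(7/209)    [209 ≡ 1 mod 8 ⇒ (2/209)^3 = +1]
  = -(209/7)    [QR: 209 ≡ 1 mod 4, sign kept]
  = -(6/7)    [209 ≡ 6 mod 7]
  = -(3/7)    [7 ≡ 7 mod 8 ⇒ (2/7) = +1]
  = (7/3)    [QR: both ≡ 3 mod 4, sign flips]
  = (1/3)    [7 ≡ 1 mod 3]
  = 1    [(1/3) = 1]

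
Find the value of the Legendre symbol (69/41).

-1

Reduce the numerator: 69 ≡ 28 (mod 41), so (69/41) = (28/41).
Factor out 2: 28 = 2^2·7. Since 41 ≡ 1 (mod 8), (2/41) = +1, and (2/41)^2 = +1. Now have (7/41).
41 ≡ 1 (mod 4), so quadratic reciprocity gives (7/41) = (41/7). Reduce: 41 ≡ 6 (mod 7). Now have (6/7).
Factor out 2: 6 = 2·3. Since 7 ≡ 7 (mod 8), (2/7) = +1. Now have (3/7).
Both 3 ≡ 3 and 7 ≡ 3 (mod 4), so reciprocity gives (3/7) = -(7/3). Reduce: 7 ≡ 1 (mod 3). Now have -(1/3).
(1/3) = 1. Collecting the sign factors: -1.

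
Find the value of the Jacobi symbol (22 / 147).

(22 / 147)
  = -(11 / 147)    [147 ≡ 3 mod 8 ⇒ (2 / 147) = -1]
  = (147 / 11)    [QR: both ≡ 3 mod 4, sign flips]
  = (4 / 11)    [147 ≡ 4 mod 11]
  = (1 / 11)    [11 ≡ 3 mod 8 ⇒ (2 / 11)^2 = +1]
  = 1    [(1 / 11) = 1]

1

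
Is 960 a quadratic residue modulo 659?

(960/659)
  = (301/659)    [960 ≡ 301 mod 659]
  = (659/301)    [QR: 301 ≡ 1 mod 4, sign kept]
  = (57/301)    [659 ≡ 57 mod 301]
  = (301/57)    [QR: 57 ≡ 1 mod 4, sign kept]
  = (16/57)    [301 ≡ 16 mod 57]
  = (1/57)    [57 ≡ 1 mod 8 ⇒ (2/57)^4 = +1]
  = 1    [(1/57) = 1]
(960/659) = 1, and 659 is prime, so 960 is a quadratic residue mod 659.

yes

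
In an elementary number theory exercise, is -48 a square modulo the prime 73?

Pull out -1: (-48/73) = (-1/73)·(48/73). Since 73 ≡ 1 (mod 4), (-1/73) = +1. Now have (48/73).
Factor out 2: 48 = 2^4·3. Since 73 ≡ 1 (mod 8), (2/73) = +1, and (2/73)^4 = +1. Now have (3/73).
73 ≡ 1 (mod 4), so quadratic reciprocity gives (3/73) = (73/3). Reduce: 73 ≡ 1 (mod 3). Now have (1/3).
(1/3) = 1. Collecting the sign factors: 1.
(-48/73) = 1, and 73 is prime, so -48 is a quadratic residue mod 73.

yes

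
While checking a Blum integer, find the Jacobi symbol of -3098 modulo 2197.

1

Pull out -1: (-3098|2197) = (-1|2197)·(3098|2197). Since 2197 ≡ 1 (mod 4), (-1|2197) = +1. Now have (3098|2197).
Reduce the numerator: 3098 ≡ 901 (mod 2197), so (3098|2197) = (901|2197).
901 ≡ 1 (mod 4), so quadratic reciprocity gives (901|2197) = (2197|901). Reduce: 2197 ≡ 395 (mod 901). Now have (395|901).
901 ≡ 1 (mod 4), so quadratic reciprocity gives (395|901) = (901|395). Reduce: 901 ≡ 111 (mod 395). Now have (111|395).
Both 111 ≡ 3 and 395 ≡ 3 (mod 4), so reciprocity gives (111|395) = -(395|111). Reduce: 395 ≡ 62 (mod 111). Now have -(62|111).
Factor out 2: 62 = 2·31. Since 111 ≡ 7 (mod 8), (2|111) = +1. Now have -(31|111).
Both 31 ≡ 3 and 111 ≡ 3 (mod 4), so reciprocity gives (31|111) = -(111|31). Reduce: 111 ≡ 18 (mod 31). Now have (18|31).
Factor out 2: 18 = 2·9. Since 31 ≡ 7 (mod 8), (2|31) = +1. Now have (9|31).
9 ≡ 1 (mod 4), so quadratic reciprocity gives (9|31) = (31|9). Reduce: 31 ≡ 4 (mod 9). Now have (4|9).
Factor out 2: 4 = 2^2. Since 9 ≡ 1 (mod 8), (2|9) = +1, and (2|9)^2 = +1. Now have (1|9).
(1|9) = 1. Collecting the sign factors: 1.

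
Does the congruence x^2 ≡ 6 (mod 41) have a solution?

no

Factor out 2: 6 = 2·3. Since 41 ≡ 1 (mod 8), (2|41) = +1. Now have (3|41).
41 ≡ 1 (mod 4), so quadratic reciprocity gives (3|41) = (41|3). Reduce: 41 ≡ 2 (mod 3). Now have (2|3).
Factor out 2: 2 = 2. Since 3 ≡ 3 (mod 8), (2|3) = -1. Now have -(1|3).
(1|3) = 1. Collecting the sign factors: -1.
The Legendre symbol is -1, so x^2 ≡ 6 (mod 41) has no solution.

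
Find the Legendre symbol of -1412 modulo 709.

-1

(-1412 / 709)
  = (1412 / 709)    [709 ≡ 1 mod 4 ⇒ (-1 / 709) = +1]
  = (703 / 709)    [1412 ≡ 703 mod 709]
  = (709 / 703)    [QR: 709 ≡ 1 mod 4, sign kept]
  = (6 / 703)    [709 ≡ 6 mod 703]
  = (3 / 703)    [703 ≡ 7 mod 8 ⇒ (2 / 703) = +1]
  = -(703 / 3)    [QR: both ≡ 3 mod 4, sign flips]
  = -(1 / 3)    [703 ≡ 1 mod 3]
  = -1    [(1 / 3) = 1]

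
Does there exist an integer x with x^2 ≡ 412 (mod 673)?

yes

(412/673)
  = (103/673)    [673 ≡ 1 mod 8 ⇒ (2/673)^2 = +1]
  = (673/103)    [QR: 673 ≡ 1 mod 4, sign kept]
  = (55/103)    [673 ≡ 55 mod 103]
  = -(103/55)    [QR: both ≡ 3 mod 4, sign flips]
  = -(48/55)    [103 ≡ 48 mod 55]
  = -(3/55)    [55 ≡ 7 mod 8 ⇒ (2/55)^4 = +1]
  = (55/3)    [QR: both ≡ 3 mod 4, sign flips]
  = (1/3)    [55 ≡ 1 mod 3]
  = 1    [(1/3) = 1]
(412/673) = 1, and 673 is prime, so 412 is a quadratic residue mod 673.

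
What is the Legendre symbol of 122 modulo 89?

Reduce the numerator: 122 ≡ 33 (mod 89), so (122/89) = (33/89).
33 ≡ 1 (mod 4), so quadratic reciprocity gives (33/89) = (89/33). Reduce: 89 ≡ 23 (mod 33). Now have (23/33).
33 ≡ 1 (mod 4), so quadratic reciprocity gives (23/33) = (33/23). Reduce: 33 ≡ 10 (mod 23). Now have (10/23).
Factor out 2: 10 = 2·5. Since 23 ≡ 7 (mod 8), (2/23) = +1. Now have (5/23).
5 ≡ 1 (mod 4), so quadratic reciprocity gives (5/23) = (23/5). Reduce: 23 ≡ 3 (mod 5). Now have (3/5).
5 ≡ 1 (mod 4), so quadratic reciprocity gives (3/5) = (5/3). Reduce: 5 ≡ 2 (mod 3). Now have (2/3).
Factor out 2: 2 = 2. Since 3 ≡ 3 (mod 8), (2/3) = -1. Now have -(1/3).
(1/3) = 1. Collecting the sign factors: -1.

-1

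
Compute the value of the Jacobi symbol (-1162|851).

(-1162|851)
  = -(1162|851)    [851 ≡ 3 mod 4 ⇒ (-1|851) = -1]
  = -(311|851)    [1162 ≡ 311 mod 851]
  = (851|311)    [QR: both ≡ 3 mod 4, sign flips]
  = (229|311)    [851 ≡ 229 mod 311]
  = (311|229)    [QR: 229 ≡ 1 mod 4, sign kept]
  = (82|229)    [311 ≡ 82 mod 229]
  = -(41|229)    [229 ≡ 5 mod 8 ⇒ (2|229) = -1]
  = -(229|41)    [QR: 41 ≡ 1 mod 4, sign kept]
  = -(24|41)    [229 ≡ 24 mod 41]
  = -(3|41)    [41 ≡ 1 mod 8 ⇒ (2|41)^3 = +1]
  = -(41|3)    [QR: 41 ≡ 1 mod 4, sign kept]
  = -(2|3)    [41 ≡ 2 mod 3]
  = (1|3)    [3 ≡ 3 mod 8 ⇒ (2|3) = -1]
  = 1    [(1|3) = 1]

1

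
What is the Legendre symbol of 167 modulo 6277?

(167/6277)
  = (6277/167)    [QR: 6277 ≡ 1 mod 4, sign kept]
  = (98/167)    [6277 ≡ 98 mod 167]
  = (49/167)    [167 ≡ 7 mod 8 ⇒ (2/167) = +1]
  = (167/49)    [QR: 49 ≡ 1 mod 4, sign kept]
  = (20/49)    [167 ≡ 20 mod 49]
  = (5/49)    [49 ≡ 1 mod 8 ⇒ (2/49)^2 = +1]
  = (49/5)    [QR: 5 ≡ 1 mod 4, sign kept]
  = (4/5)    [49 ≡ 4 mod 5]
  = (1/5)    [5 ≡ 5 mod 8 ⇒ (2/5)^2 = +1]
  = 1    [(1/5) = 1]

1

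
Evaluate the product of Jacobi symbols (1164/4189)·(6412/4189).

By multiplicativity, (1164·6412/4189) = (1164/4189)·(6412/4189).
First factor (1164/4189):
Factor out 2: 1164 = 2^2·291. Since 4189 ≡ 5 (mod 8), (2/4189) = -1, and (2/4189)^2 = +1. Now have (291/4189).
4189 ≡ 1 (mod 4), so quadratic reciprocity gives (291/4189) = (4189/291). Reduce: 4189 ≡ 115 (mod 291). Now have (115/291).
Both 115 ≡ 3 and 291 ≡ 3 (mod 4), so reciprocity gives (115/291) = -(291/115). Reduce: 291 ≡ 61 (mod 115). Now have -(61/115).
61 ≡ 1 (mod 4), so quadratic reciprocity gives (61/115) = (115/61). Reduce: 115 ≡ 54 (mod 61). Now have -(54/61).
Factor out 2: 54 = 2·27. Since 61 ≡ 5 (mod 8), (2/61) = -1. Now have (27/61).
61 ≡ 1 (mod 4), so quadratic reciprocity gives (27/61) = (61/27). Reduce: 61 ≡ 7 (mod 27). Now have (7/27).
Both 7 ≡ 3 and 27 ≡ 3 (mod 4), so reciprocity gives (7/27) = -(27/7). Reduce: 27 ≡ 6 (mod 7). Now have -(6/7).
Factor out 2: 6 = 2·3. Since 7 ≡ 7 (mod 8), (2/7) = +1. Now have -(3/7).
Both 3 ≡ 3 and 7 ≡ 3 (mod 4), so reciprocity gives (3/7) = -(7/3). Reduce: 7 ≡ 1 (mod 3). Now have (1/3).
(1/3) = 1. Collecting the sign factors: 1.
Second factor (6412/4189):
Reduce the numerator: 6412 ≡ 2223 (mod 4189), so (6412/4189) = (2223/4189).
4189 ≡ 1 (mod 4), so quadratic reciprocity gives (2223/4189) = (4189/2223). Reduce: 4189 ≡ 1966 (mod 2223). Now have (1966/2223).
Factor out 2: 1966 = 2·983. Since 2223 ≡ 7 (mod 8), (2/2223) = +1. Now have (983/2223).
Both 983 ≡ 3 and 2223 ≡ 3 (mod 4), so reciprocity gives (983/2223) = -(2223/983). Reduce: 2223 ≡ 257 (mod 983). Now have -(257/983).
257 ≡ 1 (mod 4), so quadratic reciprocity gives (257/983) = (983/257). Reduce: 983 ≡ 212 (mod 257). Now have -(212/257).
Factor out 2: 212 = 2^2·53. Since 257 ≡ 1 (mod 8), (2/257) = +1, and (2/257)^2 = +1. Now have -(53/257).
53 ≡ 1 (mod 4), so quadratic reciprocity gives (53/257) = (257/53). Reduce: 257 ≡ 45 (mod 53). Now have -(45/53).
45 ≡ 1 (mod 4), so quadratic reciprocity gives (45/53) = (53/45). Reduce: 53 ≡ 8 (mod 45). Now have -(8/45).
Factor out 2: 8 = 2^3. Since 45 ≡ 5 (mod 8), (2/45) = -1, and (2/45)^3 = -1. Now have (1/45).
(1/45) = 1. Collecting the sign factors: 1.
Product: (1)·(1) = 1.

1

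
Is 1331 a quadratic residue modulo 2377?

yes

2377 ≡ 1 (mod 4), so quadratic reciprocity gives (1331|2377) = (2377|1331). Reduce: 2377 ≡ 1046 (mod 1331). Now have (1046|1331).
Factor out 2: 1046 = 2·523. Since 1331 ≡ 3 (mod 8), (2|1331) = -1. Now have -(523|1331).
Both 523 ≡ 3 and 1331 ≡ 3 (mod 4), so reciprocity gives (523|1331) = -(1331|523). Reduce: 1331 ≡ 285 (mod 523). Now have (285|523).
285 ≡ 1 (mod 4), so quadratic reciprocity gives (285|523) = (523|285). Reduce: 523 ≡ 238 (mod 285). Now have (238|285).
Factor out 2: 238 = 2·119. Since 285 ≡ 5 (mod 8), (2|285) = -1. Now have -(119|285).
285 ≡ 1 (mod 4), so quadratic reciprocity gives (119|285) = (285|119). Reduce: 285 ≡ 47 (mod 119). Now have -(47|119).
Both 47 ≡ 3 and 119 ≡ 3 (mod 4), so reciprocity gives (47|119) = -(119|47). Reduce: 119 ≡ 25 (mod 47). Now have (25|47).
25 ≡ 1 (mod 4), so quadratic reciprocity gives (25|47) = (47|25). Reduce: 47 ≡ 22 (mod 25). Now have (22|25).
Factor out 2: 22 = 2·11. Since 25 ≡ 1 (mod 8), (2|25) = +1. Now have (11|25).
25 ≡ 1 (mod 4), so quadratic reciprocity gives (11|25) = (25|11). Reduce: 25 ≡ 3 (mod 11). Now have (3|11).
Both 3 ≡ 3 and 11 ≡ 3 (mod 4), so reciprocity gives (3|11) = -(11|3). Reduce: 11 ≡ 2 (mod 3). Now have -(2|3).
Factor out 2: 2 = 2. Since 3 ≡ 3 (mod 8), (2|3) = -1. Now have (1|3).
(1|3) = 1. Collecting the sign factors: 1.
(1331|2377) = 1, and 2377 is prime, so 1331 is a quadratic residue mod 2377.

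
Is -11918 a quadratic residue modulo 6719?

yes

(-11918/6719)
  = (1520/6719)    [-11918 ≡ 1520 mod 6719]
  = (95/6719)    [6719 ≡ 7 mod 8 ⇒ (2/6719)^4 = +1]
  = -(6719/95)    [QR: both ≡ 3 mod 4, sign flips]
  = -(69/95)    [6719 ≡ 69 mod 95]
  = -(95/69)    [QR: 69 ≡ 1 mod 4, sign kept]
  = -(26/69)    [95 ≡ 26 mod 69]
  = (13/69)    [69 ≡ 5 mod 8 ⇒ (2/69) = -1]
  = (69/13)    [QR: 13 ≡ 1 mod 4, sign kept]
  = (4/13)    [69 ≡ 4 mod 13]
  = (1/13)    [13 ≡ 5 mod 8 ⇒ (2/13)^2 = +1]
  = 1    [(1/13) = 1]
(-11918/6719) = 1, and 6719 is prime, so -11918 is a quadratic residue mod 6719.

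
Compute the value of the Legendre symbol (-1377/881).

-1

Reduce the numerator: -1377 ≡ 385 (mod 881), so (-1377/881) = (385/881).
385 ≡ 1 (mod 4), so quadratic reciprocity gives (385/881) = (881/385). Reduce: 881 ≡ 111 (mod 385). Now have (111/385).
385 ≡ 1 (mod 4), so quadratic reciprocity gives (111/385) = (385/111). Reduce: 385 ≡ 52 (mod 111). Now have (52/111).
Factor out 2: 52 = 2^2·13. Since 111 ≡ 7 (mod 8), (2/111) = +1, and (2/111)^2 = +1. Now have (13/111).
13 ≡ 1 (mod 4), so quadratic reciprocity gives (13/111) = (111/13). Reduce: 111 ≡ 7 (mod 13). Now have (7/13).
13 ≡ 1 (mod 4), so quadratic reciprocity gives (7/13) = (13/7). Reduce: 13 ≡ 6 (mod 7). Now have (6/7).
Factor out 2: 6 = 2·3. Since 7 ≡ 7 (mod 8), (2/7) = +1. Now have (3/7).
Both 3 ≡ 3 and 7 ≡ 3 (mod 4), so reciprocity gives (3/7) = -(7/3). Reduce: 7 ≡ 1 (mod 3). Now have -(1/3).
(1/3) = 1. Collecting the sign factors: -1.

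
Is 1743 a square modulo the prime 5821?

(1743/5821)
  = (5821/1743)    [QR: 5821 ≡ 1 mod 4, sign kept]
  = (592/1743)    [5821 ≡ 592 mod 1743]
  = (37/1743)    [1743 ≡ 7 mod 8 ⇒ (2/1743)^4 = +1]
  = (1743/37)    [QR: 37 ≡ 1 mod 4, sign kept]
  = (4/37)    [1743 ≡ 4 mod 37]
  = (1/37)    [37 ≡ 5 mod 8 ⇒ (2/37)^2 = +1]
  = 1    [(1/37) = 1]
(1743/5821) = 1, and 5821 is prime, so 1743 is a quadratic residue mod 5821.

yes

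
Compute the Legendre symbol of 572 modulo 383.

1

(572/383)
  = (189/383)    [572 ≡ 189 mod 383]
  = (383/189)    [QR: 189 ≡ 1 mod 4, sign kept]
  = (5/189)    [383 ≡ 5 mod 189]
  = (189/5)    [QR: 5 ≡ 1 mod 4, sign kept]
  = (4/5)    [189 ≡ 4 mod 5]
  = (1/5)    [5 ≡ 5 mod 8 ⇒ (2/5)^2 = +1]
  = 1    [(1/5) = 1]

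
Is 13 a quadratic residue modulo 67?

13 ≡ 1 (mod 4), so quadratic reciprocity gives (13/67) = (67/13). Reduce: 67 ≡ 2 (mod 13). Now have (2/13).
Factor out 2: 2 = 2. Since 13 ≡ 5 (mod 8), (2/13) = -1. Now have -(1/13).
(1/13) = 1. Collecting the sign factors: -1.
The Legendre symbol is -1, so x^2 ≡ 13 (mod 67) has no solution.

no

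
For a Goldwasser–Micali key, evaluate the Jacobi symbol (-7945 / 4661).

Reduce the numerator: -7945 ≡ 1377 (mod 4661), so (-7945 / 4661) = (1377 / 4661).
1377 ≡ 1 (mod 4), so quadratic reciprocity gives (1377 / 4661) = (4661 / 1377). Reduce: 4661 ≡ 530 (mod 1377). Now have (530 / 1377).
Factor out 2: 530 = 2·265. Since 1377 ≡ 1 (mod 8), (2 / 1377) = +1. Now have (265 / 1377).
265 ≡ 1 (mod 4), so quadratic reciprocity gives (265 / 1377) = (1377 / 265). Reduce: 1377 ≡ 52 (mod 265). Now have (52 / 265).
Factor out 2: 52 = 2^2·13. Since 265 ≡ 1 (mod 8), (2 / 265) = +1, and (2 / 265)^2 = +1. Now have (13 / 265).
13 ≡ 1 (mod 4), so quadratic reciprocity gives (13 / 265) = (265 / 13). Reduce: 265 ≡ 5 (mod 13). Now have (5 / 13).
5 ≡ 1 (mod 4), so quadratic reciprocity gives (5 / 13) = (13 / 5). Reduce: 13 ≡ 3 (mod 5). Now have (3 / 5).
5 ≡ 1 (mod 4), so quadratic reciprocity gives (3 / 5) = (5 / 3). Reduce: 5 ≡ 2 (mod 3). Now have (2 / 3).
Factor out 2: 2 = 2. Since 3 ≡ 3 (mod 8), (2 / 3) = -1. Now have -(1 / 3).
(1 / 3) = 1. Collecting the sign factors: -1.

-1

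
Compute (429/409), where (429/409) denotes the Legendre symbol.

(429/409)
  = (20/409)    [429 ≡ 20 mod 409]
  = (5/409)    [409 ≡ 1 mod 8 ⇒ (2/409)^2 = +1]
  = (409/5)    [QR: 5 ≡ 1 mod 4, sign kept]
  = (4/5)    [409 ≡ 4 mod 5]
  = (1/5)    [5 ≡ 5 mod 8 ⇒ (2/5)^2 = +1]
  = 1    [(1/5) = 1]

1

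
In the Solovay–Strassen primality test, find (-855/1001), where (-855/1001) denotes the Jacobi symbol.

Reduce the numerator: -855 ≡ 146 (mod 1001), so (-855/1001) = (146/1001).
Factor out 2: 146 = 2·73. Since 1001 ≡ 1 (mod 8), (2/1001) = +1. Now have (73/1001).
73 ≡ 1 (mod 4), so quadratic reciprocity gives (73/1001) = (1001/73). Reduce: 1001 ≡ 52 (mod 73). Now have (52/73).
Factor out 2: 52 = 2^2·13. Since 73 ≡ 1 (mod 8), (2/73) = +1, and (2/73)^2 = +1. Now have (13/73).
13 ≡ 1 (mod 4), so quadratic reciprocity gives (13/73) = (73/13). Reduce: 73 ≡ 8 (mod 13). Now have (8/13).
Factor out 2: 8 = 2^3. Since 13 ≡ 5 (mod 8), (2/13) = -1, and (2/13)^3 = -1. Now have -(1/13).
(1/13) = 1. Collecting the sign factors: -1.

-1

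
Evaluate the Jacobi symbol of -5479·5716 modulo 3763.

By multiplicativity, (-5479·5716|3763) = (-5479|3763)·(5716|3763).
First factor (-5479|3763):
(-5479|3763)
  = (2047|3763)    [-5479 ≡ 2047 mod 3763]
  = -(3763|2047)    [QR: both ≡ 3 mod 4, sign flips]
  = -(1716|2047)    [3763 ≡ 1716 mod 2047]
  = -(429|2047)    [2047 ≡ 7 mod 8 ⇒ (2|2047)^2 = +1]
  = -(2047|429)    [QR: 429 ≡ 1 mod 4, sign kept]
  = -(331|429)    [2047 ≡ 331 mod 429]
  = -(429|331)    [QR: 429 ≡ 1 mod 4, sign kept]
  = -(98|331)    [429 ≡ 98 mod 331]
  = (49|331)    [331 ≡ 3 mod 8 ⇒ (2|331) = -1]
  = (331|49)    [QR: 49 ≡ 1 mod 4, sign kept]
  = (37|49)    [331 ≡ 37 mod 49]
  = (49|37)    [QR: 37 ≡ 1 mod 4, sign kept]
  = (12|37)    [49 ≡ 12 mod 37]
  = (3|37)    [37 ≡ 5 mod 8 ⇒ (2|37)^2 = +1]
  = (37|3)    [QR: 37 ≡ 1 mod 4, sign kept]
  = (1|3)    [37 ≡ 1 mod 3]
  = 1    [(1|3) = 1]
Second factor (5716|3763):
(5716|3763)
  = (1953|3763)    [5716 ≡ 1953 mod 3763]
  = (3763|1953)    [QR: 1953 ≡ 1 mod 4, sign kept]
  = (1810|1953)    [3763 ≡ 1810 mod 1953]
  = (905|1953)    [1953 ≡ 1 mod 8 ⇒ (2|1953) = +1]
  = (1953|905)    [QR: 905 ≡ 1 mod 4, sign kept]
  = (143|905)    [1953 ≡ 143 mod 905]
  = (905|143)    [QR: 905 ≡ 1 mod 4, sign kept]
  = (47|143)    [905 ≡ 47 mod 143]
  = -(143|47)    [QR: both ≡ 3 mod 4, sign flips]
  = -(2|47)    [143 ≡ 2 mod 47]
  = -(1|47)    [47 ≡ 7 mod 8 ⇒ (2|47) = +1]
  = -1    [(1|47) = 1]
Product: (1)·(-1) = -1.

-1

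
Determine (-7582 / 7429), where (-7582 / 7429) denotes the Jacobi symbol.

0

Reduce the numerator: -7582 ≡ 7276 (mod 7429), so (-7582 / 7429) = (7276 / 7429).
Factor out 2: 7276 = 2^2·1819. Since 7429 ≡ 5 (mod 8), (2 / 7429) = -1, and (2 / 7429)^2 = +1. Now have (1819 / 7429).
7429 ≡ 1 (mod 4), so quadratic reciprocity gives (1819 / 7429) = (7429 / 1819). Reduce: 7429 ≡ 153 (mod 1819). Now have (153 / 1819).
153 ≡ 1 (mod 4), so quadratic reciprocity gives (153 / 1819) = (1819 / 153). Reduce: 1819 ≡ 136 (mod 153). Now have (136 / 153).
Factor out 2: 136 = 2^3·17. Since 153 ≡ 1 (mod 8), (2 / 153) = +1, and (2 / 153)^3 = +1. Now have (17 / 153).
17 ≡ 1 (mod 4), so quadratic reciprocity gives (17 / 153) = (153 / 17). Reduce: 153 ≡ 0 (mod 17). Now have (0 / 17).
The numerator is now 0 with denominator 17 > 1: the symbol is 0.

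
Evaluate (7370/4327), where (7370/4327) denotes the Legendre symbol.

(7370/4327)
  = (3043/4327)    [7370 ≡ 3043 mod 4327]
  = -(4327/3043)    [QR: both ≡ 3 mod 4, sign flips]
  = -(1284/3043)    [4327 ≡ 1284 mod 3043]
  = -(321/3043)    [3043 ≡ 3 mod 8 ⇒ (2/3043)^2 = +1]
  = -(3043/321)    [QR: 321 ≡ 1 mod 4, sign kept]
  = -(154/321)    [3043 ≡ 154 mod 321]
  = -(77/321)    [321 ≡ 1 mod 8 ⇒ (2/321) = +1]
  = -(321/77)    [QR: 77 ≡ 1 mod 4, sign kept]
  = -(13/77)    [321 ≡ 13 mod 77]
  = -(77/13)    [QR: 13 ≡ 1 mod 4, sign kept]
  = -(12/13)    [77 ≡ 12 mod 13]
  = -(3/13)    [13 ≡ 5 mod 8 ⇒ (2/13)^2 = +1]
  = -(13/3)    [QR: 13 ≡ 1 mod 4, sign kept]
  = -(1/3)    [13 ≡ 1 mod 3]
  = -1    [(1/3) = 1]

-1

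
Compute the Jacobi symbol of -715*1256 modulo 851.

By multiplicativity, (-715·1256 / 851) = (-715 / 851)·(1256 / 851).
First factor (-715 / 851):
(-715 / 851)
  = (136 / 851)    [-715 ≡ 136 mod 851]
  = -(17 / 851)    [851 ≡ 3 mod 8 ⇒ (2 / 851)^3 = -1]
  = -(851 / 17)    [QR: 17 ≡ 1 mod 4, sign kept]
  = -(1 / 17)    [851 ≡ 1 mod 17]
  = -1    [(1 / 17) = 1]
Second factor (1256 / 851):
(1256 / 851)
  = (405 / 851)    [1256 ≡ 405 mod 851]
  = (851 / 405)    [QR: 405 ≡ 1 mod 4, sign kept]
  = (41 / 405)    [851 ≡ 41 mod 405]
  = (405 / 41)    [QR: 41 ≡ 1 mod 4, sign kept]
  = (36 / 41)    [405 ≡ 36 mod 41]
  = (9 / 41)    [41 ≡ 1 mod 8 ⇒ (2 / 41)^2 = +1]
  = (41 / 9)    [QR: 9 ≡ 1 mod 4, sign kept]
  = (5 / 9)    [41 ≡ 5 mod 9]
  = (9 / 5)    [QR: 5 ≡ 1 mod 4, sign kept]
  = (4 / 5)    [9 ≡ 4 mod 5]
  = (1 / 5)    [5 ≡ 5 mod 8 ⇒ (2 / 5)^2 = +1]
  = 1    [(1 / 5) = 1]
Product: (-1)·(1) = -1.

-1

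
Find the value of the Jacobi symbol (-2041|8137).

(-2041|8137)
  = (6096|8137)    [-2041 ≡ 6096 mod 8137]
  = (381|8137)    [8137 ≡ 1 mod 8 ⇒ (2|8137)^4 = +1]
  = (8137|381)    [QR: 381 ≡ 1 mod 4, sign kept]
  = (136|381)    [8137 ≡ 136 mod 381]
  = -(17|381)    [381 ≡ 5 mod 8 ⇒ (2|381)^3 = -1]
  = -(381|17)    [QR: 17 ≡ 1 mod 4, sign kept]
  = -(7|17)    [381 ≡ 7 mod 17]
  = -(17|7)    [QR: 17 ≡ 1 mod 4, sign kept]
  = -(3|7)    [17 ≡ 3 mod 7]
  = (7|3)    [QR: both ≡ 3 mod 4, sign flips]
  = (1|3)    [7 ≡ 1 mod 3]
  = 1    [(1|3) = 1]

1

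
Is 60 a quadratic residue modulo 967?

yes

(60/967)
  = (15/967)    [967 ≡ 7 mod 8 ⇒ (2/967)^2 = +1]
  = -(967/15)    [QR: both ≡ 3 mod 4, sign flips]
  = -(7/15)    [967 ≡ 7 mod 15]
  = (15/7)    [QR: both ≡ 3 mod 4, sign flips]
  = (1/7)    [15 ≡ 1 mod 7]
  = 1    [(1/7) = 1]
(60/967) = 1, and 967 is prime, so 60 is a quadratic residue mod 967.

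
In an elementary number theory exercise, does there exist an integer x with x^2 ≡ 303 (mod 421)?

(303|421)
  = (421|303)    [QR: 421 ≡ 1 mod 4, sign kept]
  = (118|303)    [421 ≡ 118 mod 303]
  = (59|303)    [303 ≡ 7 mod 8 ⇒ (2|303) = +1]
  = -(303|59)    [QR: both ≡ 3 mod 4, sign flips]
  = -(8|59)    [303 ≡ 8 mod 59]
  = (1|59)    [59 ≡ 3 mod 8 ⇒ (2|59)^3 = -1]
  = 1    [(1|59) = 1]
(303|421) = 1, and 421 is prime, so 303 is a quadratic residue mod 421.

yes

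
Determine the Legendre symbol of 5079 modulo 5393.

(5079|5393)
  = (5393|5079)    [QR: 5393 ≡ 1 mod 4, sign kept]
  = (314|5079)    [5393 ≡ 314 mod 5079]
  = (157|5079)    [5079 ≡ 7 mod 8 ⇒ (2|5079) = +1]
  = (5079|157)    [QR: 157 ≡ 1 mod 4, sign kept]
  = (55|157)    [5079 ≡ 55 mod 157]
  = (157|55)    [QR: 157 ≡ 1 mod 4, sign kept]
  = (47|55)    [157 ≡ 47 mod 55]
  = -(55|47)    [QR: both ≡ 3 mod 4, sign flips]
  = -(8|47)    [55 ≡ 8 mod 47]
  = -(1|47)    [47 ≡ 7 mod 8 ⇒ (2|47)^3 = +1]
  = -1    [(1|47) = 1]

-1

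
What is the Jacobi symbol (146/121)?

Reduce the numerator: 146 ≡ 25 (mod 121), so (146/121) = (25/121).
25 ≡ 1 (mod 4), so quadratic reciprocity gives (25/121) = (121/25). Reduce: 121 ≡ 21 (mod 25). Now have (21/25).
21 ≡ 1 (mod 4), so quadratic reciprocity gives (21/25) = (25/21). Reduce: 25 ≡ 4 (mod 21). Now have (4/21).
Factor out 2: 4 = 2^2. Since 21 ≡ 5 (mod 8), (2/21) = -1, and (2/21)^2 = +1. Now have (1/21).
(1/21) = 1. Collecting the sign factors: 1.

1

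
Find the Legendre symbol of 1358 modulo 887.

-1

Reduce the numerator: 1358 ≡ 471 (mod 887), so (1358 / 887) = (471 / 887).
Both 471 ≡ 3 and 887 ≡ 3 (mod 4), so reciprocity gives (471 / 887) = -(887 / 471). Reduce: 887 ≡ 416 (mod 471). Now have -(416 / 471).
Factor out 2: 416 = 2^5·13. Since 471 ≡ 7 (mod 8), (2 / 471) = +1, and (2 / 471)^5 = +1. Now have -(13 / 471).
13 ≡ 1 (mod 4), so quadratic reciprocity gives (13 / 471) = (471 / 13). Reduce: 471 ≡ 3 (mod 13). Now have -(3 / 13).
13 ≡ 1 (mod 4), so quadratic reciprocity gives (3 / 13) = (13 / 3). Reduce: 13 ≡ 1 (mod 3). Now have -(1 / 3).
(1 / 3) = 1. Collecting the sign factors: -1.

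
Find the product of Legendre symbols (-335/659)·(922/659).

By multiplicativity, (-335·922/659) = (-335/659)·(922/659).
First factor (-335/659):
(-335/659)
  = -(335/659)    [659 ≡ 3 mod 4 ⇒ (-1/659) = -1]
  = (659/335)    [QR: both ≡ 3 mod 4, sign flips]
  = (324/335)    [659 ≡ 324 mod 335]
  = (81/335)    [335 ≡ 7 mod 8 ⇒ (2/335)^2 = +1]
  = (335/81)    [QR: 81 ≡ 1 mod 4, sign kept]
  = (11/81)    [335 ≡ 11 mod 81]
  = (81/11)    [QR: 81 ≡ 1 mod 4, sign kept]
  = (4/11)    [81 ≡ 4 mod 11]
  = (1/11)    [11 ≡ 3 mod 8 ⇒ (2/11)^2 = +1]
  = 1    [(1/11) = 1]
Second factor (922/659):
(922/659)
  = (263/659)    [922 ≡ 263 mod 659]
  = -(659/263)    [QR: both ≡ 3 mod 4, sign flips]
  = -(133/263)    [659 ≡ 133 mod 263]
  = -(263/133)    [QR: 133 ≡ 1 mod 4, sign kept]
  = -(130/133)    [263 ≡ 130 mod 133]
  = (65/133)    [133 ≡ 5 mod 8 ⇒ (2/133) = -1]
  = (133/65)    [QR: 65 ≡ 1 mod 4, sign kept]
  = (3/65)    [133 ≡ 3 mod 65]
  = (65/3)    [QR: 65 ≡ 1 mod 4, sign kept]
  = (2/3)    [65 ≡ 2 mod 3]
  = -(1/3)    [3 ≡ 3 mod 8 ⇒ (2/3) = -1]
  = -1    [(1/3) = 1]
Product: (1)·(-1) = -1.

-1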